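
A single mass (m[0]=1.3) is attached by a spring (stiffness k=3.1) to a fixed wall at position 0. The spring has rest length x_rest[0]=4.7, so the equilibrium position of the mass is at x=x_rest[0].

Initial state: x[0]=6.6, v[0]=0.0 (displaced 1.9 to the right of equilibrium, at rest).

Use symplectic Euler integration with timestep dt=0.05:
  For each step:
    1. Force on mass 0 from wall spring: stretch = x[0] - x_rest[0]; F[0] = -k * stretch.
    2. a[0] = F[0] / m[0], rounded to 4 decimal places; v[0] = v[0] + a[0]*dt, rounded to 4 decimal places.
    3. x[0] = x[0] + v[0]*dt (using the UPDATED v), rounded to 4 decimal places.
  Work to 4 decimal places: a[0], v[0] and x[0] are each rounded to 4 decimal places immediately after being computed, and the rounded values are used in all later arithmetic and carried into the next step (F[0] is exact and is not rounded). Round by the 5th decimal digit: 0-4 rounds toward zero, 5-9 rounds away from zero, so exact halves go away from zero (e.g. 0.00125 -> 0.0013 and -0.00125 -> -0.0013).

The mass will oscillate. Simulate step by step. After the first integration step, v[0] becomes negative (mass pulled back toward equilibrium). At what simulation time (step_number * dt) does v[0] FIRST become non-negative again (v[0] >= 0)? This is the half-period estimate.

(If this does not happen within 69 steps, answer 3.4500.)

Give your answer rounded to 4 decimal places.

Answer: 2.0500

Derivation:
Step 0: x=[6.6000] v=[0.0000]
Step 1: x=[6.5887] v=[-0.2265]
Step 2: x=[6.5661] v=[-0.4517]
Step 3: x=[6.5324] v=[-0.6742]
Step 4: x=[6.4878] v=[-0.8927]
Step 5: x=[6.4325] v=[-1.1059]
Step 6: x=[6.3669] v=[-1.3125]
Step 7: x=[6.2913] v=[-1.5112]
Step 8: x=[6.2063] v=[-1.7009]
Step 9: x=[6.1123] v=[-1.8805]
Step 10: x=[6.0099] v=[-2.0489]
Step 11: x=[5.8996] v=[-2.2051]
Step 12: x=[5.7822] v=[-2.3481]
Step 13: x=[5.6583] v=[-2.4771]
Step 14: x=[5.5287] v=[-2.5914]
Step 15: x=[5.3942] v=[-2.6902]
Step 16: x=[5.2556] v=[-2.7730]
Step 17: x=[5.1136] v=[-2.8392]
Step 18: x=[4.9692] v=[-2.8885]
Step 19: x=[4.8232] v=[-2.9206]
Step 20: x=[4.6764] v=[-2.9353]
Step 21: x=[4.5298] v=[-2.9325]
Step 22: x=[4.3842] v=[-2.9122]
Step 23: x=[4.2405] v=[-2.8745]
Step 24: x=[4.0995] v=[-2.8197]
Step 25: x=[3.9621] v=[-2.7481]
Step 26: x=[3.8291] v=[-2.6601]
Step 27: x=[3.7013] v=[-2.5563]
Step 28: x=[3.5794] v=[-2.4372]
Step 29: x=[3.4642] v=[-2.3036]
Step 30: x=[3.3564] v=[-2.1563]
Step 31: x=[3.2566] v=[-1.9961]
Step 32: x=[3.1654] v=[-1.8240]
Step 33: x=[3.0834] v=[-1.6410]
Step 34: x=[3.0110] v=[-1.4483]
Step 35: x=[2.9487] v=[-1.2469]
Step 36: x=[2.8968] v=[-1.0381]
Step 37: x=[2.8556] v=[-0.8231]
Step 38: x=[2.8254] v=[-0.6032]
Step 39: x=[2.8064] v=[-0.3797]
Step 40: x=[2.7987] v=[-0.1539]
Step 41: x=[2.8023] v=[0.0728]
First v>=0 after going negative at step 41, time=2.0500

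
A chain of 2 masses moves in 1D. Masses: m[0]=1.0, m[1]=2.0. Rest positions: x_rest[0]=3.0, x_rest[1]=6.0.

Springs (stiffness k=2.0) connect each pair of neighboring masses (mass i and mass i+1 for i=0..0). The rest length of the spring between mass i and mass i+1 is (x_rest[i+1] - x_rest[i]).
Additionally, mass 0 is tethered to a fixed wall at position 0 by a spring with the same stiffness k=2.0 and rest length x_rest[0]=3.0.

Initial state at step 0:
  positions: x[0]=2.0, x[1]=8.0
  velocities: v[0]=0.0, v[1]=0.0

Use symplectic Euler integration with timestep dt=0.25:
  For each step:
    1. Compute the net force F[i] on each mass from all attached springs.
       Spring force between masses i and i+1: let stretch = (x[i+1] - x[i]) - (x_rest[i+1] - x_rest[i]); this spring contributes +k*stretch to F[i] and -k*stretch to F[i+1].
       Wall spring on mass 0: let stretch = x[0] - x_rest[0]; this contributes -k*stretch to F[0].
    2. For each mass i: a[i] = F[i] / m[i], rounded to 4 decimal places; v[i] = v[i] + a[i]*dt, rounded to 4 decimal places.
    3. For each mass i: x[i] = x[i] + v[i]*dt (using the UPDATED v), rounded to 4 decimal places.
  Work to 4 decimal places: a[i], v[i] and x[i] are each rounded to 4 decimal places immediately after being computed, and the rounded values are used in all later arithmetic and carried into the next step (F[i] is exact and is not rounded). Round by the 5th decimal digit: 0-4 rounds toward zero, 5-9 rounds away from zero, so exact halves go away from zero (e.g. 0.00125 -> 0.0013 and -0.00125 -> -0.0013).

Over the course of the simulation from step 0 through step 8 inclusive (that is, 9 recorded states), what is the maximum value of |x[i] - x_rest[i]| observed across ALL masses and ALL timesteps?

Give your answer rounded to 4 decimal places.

Step 0: x=[2.0000 8.0000] v=[0.0000 0.0000]
Step 1: x=[2.5000 7.8125] v=[2.0000 -0.7500]
Step 2: x=[3.3516 7.4805] v=[3.4063 -1.3281]
Step 3: x=[4.3004 7.0779] v=[3.7950 -1.6103]
Step 4: x=[5.0588 6.6892] v=[3.0336 -1.5547]
Step 5: x=[5.3887 6.3861] v=[1.3194 -1.2123]
Step 6: x=[5.1696 6.2082] v=[-0.8763 -0.7117]
Step 7: x=[4.4342 6.1529] v=[-2.9418 -0.2214]
Step 8: x=[3.3593 6.1776] v=[-4.2996 0.0989]
Max displacement = 2.3887

Answer: 2.3887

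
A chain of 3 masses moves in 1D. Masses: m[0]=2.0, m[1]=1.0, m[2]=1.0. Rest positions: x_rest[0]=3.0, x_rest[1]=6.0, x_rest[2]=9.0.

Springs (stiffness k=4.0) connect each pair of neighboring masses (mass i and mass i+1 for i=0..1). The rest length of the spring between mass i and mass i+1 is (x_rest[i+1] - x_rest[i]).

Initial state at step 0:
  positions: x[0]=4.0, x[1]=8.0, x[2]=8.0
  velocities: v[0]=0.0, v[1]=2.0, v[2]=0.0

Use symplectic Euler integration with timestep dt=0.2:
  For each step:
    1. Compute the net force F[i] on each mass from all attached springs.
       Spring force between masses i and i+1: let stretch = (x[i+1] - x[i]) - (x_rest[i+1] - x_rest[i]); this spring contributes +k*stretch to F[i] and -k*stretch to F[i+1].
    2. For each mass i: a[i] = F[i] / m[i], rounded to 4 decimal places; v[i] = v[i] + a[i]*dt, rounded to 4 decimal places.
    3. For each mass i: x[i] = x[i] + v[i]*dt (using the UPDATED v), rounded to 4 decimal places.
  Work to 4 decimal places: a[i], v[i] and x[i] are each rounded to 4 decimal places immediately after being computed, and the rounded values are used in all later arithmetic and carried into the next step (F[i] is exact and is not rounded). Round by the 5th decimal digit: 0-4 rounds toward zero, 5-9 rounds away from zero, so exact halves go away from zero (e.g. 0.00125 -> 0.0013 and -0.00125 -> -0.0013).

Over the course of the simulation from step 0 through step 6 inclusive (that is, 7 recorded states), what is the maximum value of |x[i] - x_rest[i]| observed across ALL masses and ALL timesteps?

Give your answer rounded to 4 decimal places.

Step 0: x=[4.0000 8.0000 8.0000] v=[0.0000 2.0000 0.0000]
Step 1: x=[4.0800 7.7600 8.4800] v=[0.4000 -1.2000 2.4000]
Step 2: x=[4.2144 7.0464 9.3248] v=[0.6720 -3.5680 4.2240]
Step 3: x=[4.3354 6.2442 10.2851] v=[0.6048 -4.0109 4.8013]
Step 4: x=[4.3691 5.7832 11.0788] v=[0.1683 -2.3052 3.9686]
Step 5: x=[4.2759 5.9432 11.5052] v=[-0.4661 0.8000 2.1321]
Step 6: x=[4.0761 6.7264 11.5217] v=[-0.9992 3.9158 0.0825]
Max displacement = 2.5217

Answer: 2.5217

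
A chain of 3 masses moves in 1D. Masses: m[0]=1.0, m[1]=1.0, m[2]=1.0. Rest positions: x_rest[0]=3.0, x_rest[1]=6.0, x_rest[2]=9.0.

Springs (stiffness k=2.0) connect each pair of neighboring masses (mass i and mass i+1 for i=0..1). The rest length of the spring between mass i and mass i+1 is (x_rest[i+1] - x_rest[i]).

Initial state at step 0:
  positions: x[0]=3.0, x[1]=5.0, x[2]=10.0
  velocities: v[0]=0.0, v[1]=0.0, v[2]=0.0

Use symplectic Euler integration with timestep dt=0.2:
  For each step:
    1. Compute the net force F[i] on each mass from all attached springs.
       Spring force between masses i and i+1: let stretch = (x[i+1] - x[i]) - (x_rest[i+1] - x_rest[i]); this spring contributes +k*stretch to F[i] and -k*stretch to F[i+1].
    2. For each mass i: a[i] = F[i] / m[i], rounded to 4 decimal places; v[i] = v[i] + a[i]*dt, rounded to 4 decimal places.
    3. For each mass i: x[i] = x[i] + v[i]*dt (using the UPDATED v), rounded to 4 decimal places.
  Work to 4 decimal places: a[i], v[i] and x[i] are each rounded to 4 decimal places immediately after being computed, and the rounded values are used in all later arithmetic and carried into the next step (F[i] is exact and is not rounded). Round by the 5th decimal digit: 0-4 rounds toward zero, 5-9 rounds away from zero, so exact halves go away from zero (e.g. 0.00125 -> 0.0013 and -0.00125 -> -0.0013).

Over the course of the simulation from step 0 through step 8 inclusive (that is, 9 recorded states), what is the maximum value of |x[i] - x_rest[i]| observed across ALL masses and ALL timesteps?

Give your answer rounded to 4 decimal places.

Step 0: x=[3.0000 5.0000 10.0000] v=[0.0000 0.0000 0.0000]
Step 1: x=[2.9200 5.2400 9.8400] v=[-0.4000 1.2000 -0.8000]
Step 2: x=[2.7856 5.6624 9.5520] v=[-0.6720 2.1120 -1.4400]
Step 3: x=[2.6413 6.1658 9.1928] v=[-0.7213 2.5171 -1.7958]
Step 4: x=[2.5390 6.6294 8.8315] v=[-0.5115 2.3181 -1.8066]
Step 5: x=[2.5239 6.9420 8.5340] v=[-0.0753 1.5628 -1.4874]
Step 6: x=[2.6223 7.0285 8.3492] v=[0.4919 0.4324 -0.9242]
Step 7: x=[2.8332 6.8681 8.2987] v=[1.0544 -0.8018 -0.2525]
Step 8: x=[3.1269 6.4994 8.3738] v=[1.4684 -1.8435 0.3753]
Max displacement = 1.0285

Answer: 1.0285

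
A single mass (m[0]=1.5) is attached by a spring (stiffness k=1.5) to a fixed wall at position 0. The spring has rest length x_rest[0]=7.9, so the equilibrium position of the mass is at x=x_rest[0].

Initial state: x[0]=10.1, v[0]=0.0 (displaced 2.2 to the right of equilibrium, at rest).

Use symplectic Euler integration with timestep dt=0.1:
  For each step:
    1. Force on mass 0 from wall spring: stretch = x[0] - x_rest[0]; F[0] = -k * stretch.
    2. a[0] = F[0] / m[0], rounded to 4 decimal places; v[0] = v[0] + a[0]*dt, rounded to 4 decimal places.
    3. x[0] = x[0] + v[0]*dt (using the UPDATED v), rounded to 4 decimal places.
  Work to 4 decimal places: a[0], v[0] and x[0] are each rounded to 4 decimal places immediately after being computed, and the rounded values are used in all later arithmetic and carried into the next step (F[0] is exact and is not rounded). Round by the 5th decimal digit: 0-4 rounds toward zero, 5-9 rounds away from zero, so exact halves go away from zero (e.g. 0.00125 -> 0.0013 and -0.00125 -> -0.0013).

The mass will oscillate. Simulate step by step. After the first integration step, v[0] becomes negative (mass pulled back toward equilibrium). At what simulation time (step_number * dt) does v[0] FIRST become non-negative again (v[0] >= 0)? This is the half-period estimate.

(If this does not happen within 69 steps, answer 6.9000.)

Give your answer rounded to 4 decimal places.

Answer: 3.2000

Derivation:
Step 0: x=[10.1000] v=[0.0000]
Step 1: x=[10.0780] v=[-0.2200]
Step 2: x=[10.0342] v=[-0.4378]
Step 3: x=[9.9691] v=[-0.6512]
Step 4: x=[9.8833] v=[-0.8581]
Step 5: x=[9.7777] v=[-1.0564]
Step 6: x=[9.6533] v=[-1.2442]
Step 7: x=[9.5114] v=[-1.4195]
Step 8: x=[9.3533] v=[-1.5806]
Step 9: x=[9.1807] v=[-1.7259]
Step 10: x=[8.9953] v=[-1.8540]
Step 11: x=[8.7990] v=[-1.9635]
Step 12: x=[8.5937] v=[-2.0534]
Step 13: x=[8.3814] v=[-2.1228]
Step 14: x=[8.1643] v=[-2.1709]
Step 15: x=[7.9446] v=[-2.1973]
Step 16: x=[7.7244] v=[-2.2018]
Step 17: x=[7.5060] v=[-2.1842]
Step 18: x=[7.2915] v=[-2.1448]
Step 19: x=[7.0831] v=[-2.0840]
Step 20: x=[6.8829] v=[-2.0023]
Step 21: x=[6.6928] v=[-1.9006]
Step 22: x=[6.5148] v=[-1.7799]
Step 23: x=[6.3507] v=[-1.6414]
Step 24: x=[6.2021] v=[-1.4865]
Step 25: x=[6.0704] v=[-1.3167]
Step 26: x=[5.9570] v=[-1.1337]
Step 27: x=[5.8631] v=[-0.9394]
Step 28: x=[5.7895] v=[-0.7357]
Step 29: x=[5.7370] v=[-0.5247]
Step 30: x=[5.7062] v=[-0.3084]
Step 31: x=[5.6973] v=[-0.0890]
Step 32: x=[5.7104] v=[0.1313]
First v>=0 after going negative at step 32, time=3.2000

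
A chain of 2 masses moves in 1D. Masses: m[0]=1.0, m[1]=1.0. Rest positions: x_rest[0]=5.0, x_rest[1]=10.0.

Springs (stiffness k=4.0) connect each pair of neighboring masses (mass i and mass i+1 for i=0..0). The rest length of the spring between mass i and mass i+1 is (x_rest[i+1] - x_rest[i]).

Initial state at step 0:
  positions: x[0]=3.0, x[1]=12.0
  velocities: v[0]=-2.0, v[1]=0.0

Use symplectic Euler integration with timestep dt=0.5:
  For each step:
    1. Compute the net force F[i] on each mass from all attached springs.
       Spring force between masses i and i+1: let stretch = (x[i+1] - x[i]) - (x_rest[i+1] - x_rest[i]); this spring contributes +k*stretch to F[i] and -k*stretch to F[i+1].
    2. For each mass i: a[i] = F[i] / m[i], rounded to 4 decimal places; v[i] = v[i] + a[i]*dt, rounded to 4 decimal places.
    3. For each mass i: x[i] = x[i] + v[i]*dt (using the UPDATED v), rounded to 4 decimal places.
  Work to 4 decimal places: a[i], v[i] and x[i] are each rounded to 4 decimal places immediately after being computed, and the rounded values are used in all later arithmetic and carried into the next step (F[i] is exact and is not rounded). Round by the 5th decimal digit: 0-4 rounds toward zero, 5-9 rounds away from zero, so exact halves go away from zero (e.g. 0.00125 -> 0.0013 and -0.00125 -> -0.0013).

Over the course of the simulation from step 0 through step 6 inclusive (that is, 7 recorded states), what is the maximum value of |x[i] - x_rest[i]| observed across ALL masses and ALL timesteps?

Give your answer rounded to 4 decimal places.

Step 0: x=[3.0000 12.0000] v=[-2.0000 0.0000]
Step 1: x=[6.0000 8.0000] v=[6.0000 -8.0000]
Step 2: x=[6.0000 7.0000] v=[0.0000 -2.0000]
Step 3: x=[2.0000 10.0000] v=[-8.0000 6.0000]
Step 4: x=[1.0000 10.0000] v=[-2.0000 0.0000]
Step 5: x=[4.0000 6.0000] v=[6.0000 -8.0000]
Step 6: x=[4.0000 5.0000] v=[0.0000 -2.0000]
Max displacement = 5.0000

Answer: 5.0000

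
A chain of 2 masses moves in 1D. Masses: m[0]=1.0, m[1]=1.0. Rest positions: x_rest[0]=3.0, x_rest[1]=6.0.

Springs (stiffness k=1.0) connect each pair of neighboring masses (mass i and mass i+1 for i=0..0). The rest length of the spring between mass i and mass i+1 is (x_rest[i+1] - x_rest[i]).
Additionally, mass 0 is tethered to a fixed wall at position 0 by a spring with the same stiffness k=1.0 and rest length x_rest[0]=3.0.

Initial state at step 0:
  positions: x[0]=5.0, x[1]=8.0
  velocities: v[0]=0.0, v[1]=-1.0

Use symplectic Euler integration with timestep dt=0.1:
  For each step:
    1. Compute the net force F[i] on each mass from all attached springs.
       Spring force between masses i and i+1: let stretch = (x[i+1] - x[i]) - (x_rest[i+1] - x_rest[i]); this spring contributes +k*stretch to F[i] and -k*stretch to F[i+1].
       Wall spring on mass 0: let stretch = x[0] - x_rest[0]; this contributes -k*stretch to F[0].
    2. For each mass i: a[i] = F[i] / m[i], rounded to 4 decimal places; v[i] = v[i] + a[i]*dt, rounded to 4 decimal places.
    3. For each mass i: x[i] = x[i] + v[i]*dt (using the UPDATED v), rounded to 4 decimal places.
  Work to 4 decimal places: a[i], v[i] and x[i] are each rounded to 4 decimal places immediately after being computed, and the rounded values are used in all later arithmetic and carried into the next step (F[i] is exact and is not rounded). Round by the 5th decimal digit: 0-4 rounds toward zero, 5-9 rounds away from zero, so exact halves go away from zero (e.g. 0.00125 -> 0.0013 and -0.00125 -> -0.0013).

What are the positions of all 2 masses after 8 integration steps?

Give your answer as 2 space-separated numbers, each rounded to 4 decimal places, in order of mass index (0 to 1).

Answer: 4.2828 7.2398

Derivation:
Step 0: x=[5.0000 8.0000] v=[0.0000 -1.0000]
Step 1: x=[4.9800 7.9000] v=[-0.2000 -1.0000]
Step 2: x=[4.9394 7.8008] v=[-0.4060 -0.9920]
Step 3: x=[4.8780 7.7030] v=[-0.6138 -0.9781]
Step 4: x=[4.7961 7.6069] v=[-0.8191 -0.9606]
Step 5: x=[4.6943 7.5127] v=[-1.0176 -0.9417]
Step 6: x=[4.5738 7.4204] v=[-1.2052 -0.9235]
Step 7: x=[4.4360 7.3296] v=[-1.3779 -0.9082]
Step 8: x=[4.2828 7.2398] v=[-1.5321 -0.8976]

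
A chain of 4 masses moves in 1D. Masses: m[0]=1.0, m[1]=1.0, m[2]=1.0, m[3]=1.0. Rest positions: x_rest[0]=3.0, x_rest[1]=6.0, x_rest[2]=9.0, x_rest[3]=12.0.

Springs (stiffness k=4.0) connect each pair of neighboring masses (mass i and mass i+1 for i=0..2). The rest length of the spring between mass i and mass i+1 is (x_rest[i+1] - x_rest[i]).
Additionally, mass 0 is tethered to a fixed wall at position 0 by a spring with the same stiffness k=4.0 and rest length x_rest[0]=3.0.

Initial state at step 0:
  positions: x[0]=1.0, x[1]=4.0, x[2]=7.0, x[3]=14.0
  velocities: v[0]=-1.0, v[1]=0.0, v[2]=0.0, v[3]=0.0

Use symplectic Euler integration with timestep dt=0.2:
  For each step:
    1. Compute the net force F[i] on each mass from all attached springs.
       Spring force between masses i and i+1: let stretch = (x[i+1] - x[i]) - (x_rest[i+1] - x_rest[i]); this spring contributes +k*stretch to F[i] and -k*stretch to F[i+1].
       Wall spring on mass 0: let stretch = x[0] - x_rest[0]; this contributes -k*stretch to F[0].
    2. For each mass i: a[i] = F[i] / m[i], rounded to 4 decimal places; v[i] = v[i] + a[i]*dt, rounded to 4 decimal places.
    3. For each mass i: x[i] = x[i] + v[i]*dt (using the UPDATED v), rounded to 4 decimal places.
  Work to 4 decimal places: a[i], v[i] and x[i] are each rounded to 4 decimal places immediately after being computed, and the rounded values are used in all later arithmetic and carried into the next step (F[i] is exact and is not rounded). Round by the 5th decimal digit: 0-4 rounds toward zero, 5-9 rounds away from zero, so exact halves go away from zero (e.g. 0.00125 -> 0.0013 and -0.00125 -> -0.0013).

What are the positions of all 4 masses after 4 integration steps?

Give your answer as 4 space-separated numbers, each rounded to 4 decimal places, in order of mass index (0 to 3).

Answer: 2.7265 5.3634 9.7744 10.1358

Derivation:
Step 0: x=[1.0000 4.0000 7.0000 14.0000] v=[-1.0000 0.0000 0.0000 0.0000]
Step 1: x=[1.1200 4.0000 7.6400 13.3600] v=[0.6000 0.0000 3.2000 -3.2000]
Step 2: x=[1.5216 4.1216 8.6128 12.2848] v=[2.0080 0.6080 4.8640 -5.3760]
Step 3: x=[2.0957 4.5458 9.4545 11.1021] v=[2.8707 2.1210 4.2086 -5.9136]
Step 4: x=[2.7265 5.3634 9.7744 10.1358] v=[3.1542 4.0879 1.5997 -4.8317]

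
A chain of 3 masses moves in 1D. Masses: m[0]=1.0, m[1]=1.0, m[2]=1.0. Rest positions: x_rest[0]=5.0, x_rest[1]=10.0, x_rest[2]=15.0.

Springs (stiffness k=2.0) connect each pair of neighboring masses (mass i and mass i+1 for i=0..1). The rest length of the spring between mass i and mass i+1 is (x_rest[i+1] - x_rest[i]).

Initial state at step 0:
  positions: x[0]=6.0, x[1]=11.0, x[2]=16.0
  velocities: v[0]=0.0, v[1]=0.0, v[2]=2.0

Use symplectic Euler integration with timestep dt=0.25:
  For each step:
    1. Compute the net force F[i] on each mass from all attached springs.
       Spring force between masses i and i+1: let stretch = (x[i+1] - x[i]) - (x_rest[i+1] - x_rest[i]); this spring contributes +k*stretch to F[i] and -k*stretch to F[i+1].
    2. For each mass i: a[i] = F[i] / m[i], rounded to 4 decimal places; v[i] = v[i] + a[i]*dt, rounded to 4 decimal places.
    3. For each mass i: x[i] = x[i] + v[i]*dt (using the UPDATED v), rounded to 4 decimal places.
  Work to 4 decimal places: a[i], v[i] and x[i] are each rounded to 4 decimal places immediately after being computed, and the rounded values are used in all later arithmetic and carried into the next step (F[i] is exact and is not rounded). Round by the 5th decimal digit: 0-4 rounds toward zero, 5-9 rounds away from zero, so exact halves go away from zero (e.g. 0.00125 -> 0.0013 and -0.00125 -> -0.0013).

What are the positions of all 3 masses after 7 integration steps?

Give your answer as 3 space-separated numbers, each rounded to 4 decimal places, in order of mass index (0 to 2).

Step 0: x=[6.0000 11.0000 16.0000] v=[0.0000 0.0000 2.0000]
Step 1: x=[6.0000 11.0000 16.5000] v=[0.0000 0.0000 2.0000]
Step 2: x=[6.0000 11.0625 16.9375] v=[0.0000 0.2500 1.7500]
Step 3: x=[6.0078 11.2266 17.2656] v=[0.0313 0.6563 1.3125]
Step 4: x=[6.0430 11.4932 17.4639] v=[0.1407 1.0664 0.7930]
Step 5: x=[6.1345 11.8249 17.5408] v=[0.3658 1.3267 0.3077]
Step 6: x=[6.3123 12.1598 17.5282] v=[0.7110 1.3395 -0.0503]
Step 7: x=[6.5960 12.4348 17.4696] v=[1.1348 1.1000 -0.2345]

Answer: 6.5960 12.4348 17.4696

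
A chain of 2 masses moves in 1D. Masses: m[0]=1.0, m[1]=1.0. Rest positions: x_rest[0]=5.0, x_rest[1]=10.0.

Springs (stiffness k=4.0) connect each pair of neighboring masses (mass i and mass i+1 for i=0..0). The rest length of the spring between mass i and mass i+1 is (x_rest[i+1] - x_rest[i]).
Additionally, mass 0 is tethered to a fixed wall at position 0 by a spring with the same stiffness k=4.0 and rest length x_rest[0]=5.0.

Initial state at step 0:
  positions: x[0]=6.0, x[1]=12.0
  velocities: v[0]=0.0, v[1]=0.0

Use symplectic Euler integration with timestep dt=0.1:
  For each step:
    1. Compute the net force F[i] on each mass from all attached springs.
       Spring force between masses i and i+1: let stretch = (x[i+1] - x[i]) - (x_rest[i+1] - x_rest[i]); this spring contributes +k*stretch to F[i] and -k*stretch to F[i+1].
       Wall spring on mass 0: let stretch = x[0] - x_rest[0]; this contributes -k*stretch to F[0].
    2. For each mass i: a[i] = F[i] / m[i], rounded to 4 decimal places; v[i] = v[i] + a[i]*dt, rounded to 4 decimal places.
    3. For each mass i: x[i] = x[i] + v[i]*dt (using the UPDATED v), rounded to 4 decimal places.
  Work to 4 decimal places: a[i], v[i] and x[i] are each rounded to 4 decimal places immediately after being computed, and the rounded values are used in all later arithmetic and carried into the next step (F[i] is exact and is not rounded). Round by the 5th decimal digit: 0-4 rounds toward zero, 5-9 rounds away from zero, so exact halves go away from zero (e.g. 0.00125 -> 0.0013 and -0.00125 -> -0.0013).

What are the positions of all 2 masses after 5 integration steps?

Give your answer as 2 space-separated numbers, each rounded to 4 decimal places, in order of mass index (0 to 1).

Answer: 5.9492 11.4525

Derivation:
Step 0: x=[6.0000 12.0000] v=[0.0000 0.0000]
Step 1: x=[6.0000 11.9600] v=[0.0000 -0.4000]
Step 2: x=[5.9984 11.8816] v=[-0.0160 -0.7840]
Step 3: x=[5.9922 11.7679] v=[-0.0621 -1.1373]
Step 4: x=[5.9773 11.6231] v=[-0.1487 -1.4476]
Step 5: x=[5.9492 11.4525] v=[-0.2813 -1.7059]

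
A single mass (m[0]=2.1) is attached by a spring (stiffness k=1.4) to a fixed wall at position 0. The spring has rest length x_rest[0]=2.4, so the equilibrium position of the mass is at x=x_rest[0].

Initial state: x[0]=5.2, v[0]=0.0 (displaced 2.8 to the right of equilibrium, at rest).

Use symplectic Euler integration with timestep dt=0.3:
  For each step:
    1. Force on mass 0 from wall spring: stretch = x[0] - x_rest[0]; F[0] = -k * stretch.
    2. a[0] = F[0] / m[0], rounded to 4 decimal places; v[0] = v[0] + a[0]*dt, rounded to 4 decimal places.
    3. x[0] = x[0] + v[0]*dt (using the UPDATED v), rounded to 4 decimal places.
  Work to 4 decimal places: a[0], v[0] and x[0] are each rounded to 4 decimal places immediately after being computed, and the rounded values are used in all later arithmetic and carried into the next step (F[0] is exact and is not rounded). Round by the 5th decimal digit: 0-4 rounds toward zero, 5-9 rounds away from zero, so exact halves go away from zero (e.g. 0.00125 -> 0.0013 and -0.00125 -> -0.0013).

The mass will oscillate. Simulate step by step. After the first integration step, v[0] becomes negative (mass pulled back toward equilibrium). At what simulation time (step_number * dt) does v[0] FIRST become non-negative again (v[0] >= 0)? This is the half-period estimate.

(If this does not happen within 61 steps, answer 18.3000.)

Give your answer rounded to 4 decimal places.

Answer: 3.9000

Derivation:
Step 0: x=[5.2000] v=[0.0000]
Step 1: x=[5.0320] v=[-0.5600]
Step 2: x=[4.7061] v=[-1.0864]
Step 3: x=[4.2418] v=[-1.5476]
Step 4: x=[3.6670] v=[-1.9160]
Step 5: x=[3.0162] v=[-2.1694]
Step 6: x=[2.3284] v=[-2.2926]
Step 7: x=[1.6449] v=[-2.2783]
Step 8: x=[1.0067] v=[-2.1273]
Step 9: x=[0.4521] v=[-1.8486]
Step 10: x=[0.0144] v=[-1.4590]
Step 11: x=[-0.2802] v=[-0.9819]
Step 12: x=[-0.4140] v=[-0.4459]
Step 13: x=[-0.3789] v=[0.1169]
First v>=0 after going negative at step 13, time=3.9000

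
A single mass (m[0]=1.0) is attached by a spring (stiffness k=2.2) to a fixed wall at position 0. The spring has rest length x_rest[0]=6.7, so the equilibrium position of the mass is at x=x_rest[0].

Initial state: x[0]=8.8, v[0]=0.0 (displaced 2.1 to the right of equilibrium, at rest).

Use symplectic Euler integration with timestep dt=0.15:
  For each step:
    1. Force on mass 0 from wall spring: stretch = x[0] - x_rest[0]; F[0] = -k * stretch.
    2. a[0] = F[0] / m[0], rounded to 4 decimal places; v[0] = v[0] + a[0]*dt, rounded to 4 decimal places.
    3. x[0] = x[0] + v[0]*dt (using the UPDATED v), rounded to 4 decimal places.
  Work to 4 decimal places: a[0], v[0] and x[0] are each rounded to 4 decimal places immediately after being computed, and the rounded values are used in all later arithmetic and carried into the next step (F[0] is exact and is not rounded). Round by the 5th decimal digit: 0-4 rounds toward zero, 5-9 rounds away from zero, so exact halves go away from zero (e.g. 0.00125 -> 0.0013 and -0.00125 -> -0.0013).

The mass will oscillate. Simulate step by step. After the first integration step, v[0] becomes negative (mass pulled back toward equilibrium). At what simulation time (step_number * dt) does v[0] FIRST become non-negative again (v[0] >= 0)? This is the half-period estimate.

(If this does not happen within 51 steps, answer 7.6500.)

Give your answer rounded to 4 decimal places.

Step 0: x=[8.8000] v=[0.0000]
Step 1: x=[8.6961] v=[-0.6930]
Step 2: x=[8.4933] v=[-1.3517]
Step 3: x=[8.2018] v=[-1.9435]
Step 4: x=[7.8359] v=[-2.4391]
Step 5: x=[7.4138] v=[-2.8140]
Step 6: x=[6.9564] v=[-3.0496]
Step 7: x=[6.4863] v=[-3.1342]
Step 8: x=[6.0267] v=[-3.0637]
Step 9: x=[5.6005] v=[-2.8415]
Step 10: x=[5.2287] v=[-2.4787]
Step 11: x=[4.9297] v=[-1.9932]
Step 12: x=[4.7184] v=[-1.4090]
Step 13: x=[4.6051] v=[-0.7551]
Step 14: x=[4.5955] v=[-0.0638]
Step 15: x=[4.6901] v=[0.6307]
First v>=0 after going negative at step 15, time=2.2500

Answer: 2.2500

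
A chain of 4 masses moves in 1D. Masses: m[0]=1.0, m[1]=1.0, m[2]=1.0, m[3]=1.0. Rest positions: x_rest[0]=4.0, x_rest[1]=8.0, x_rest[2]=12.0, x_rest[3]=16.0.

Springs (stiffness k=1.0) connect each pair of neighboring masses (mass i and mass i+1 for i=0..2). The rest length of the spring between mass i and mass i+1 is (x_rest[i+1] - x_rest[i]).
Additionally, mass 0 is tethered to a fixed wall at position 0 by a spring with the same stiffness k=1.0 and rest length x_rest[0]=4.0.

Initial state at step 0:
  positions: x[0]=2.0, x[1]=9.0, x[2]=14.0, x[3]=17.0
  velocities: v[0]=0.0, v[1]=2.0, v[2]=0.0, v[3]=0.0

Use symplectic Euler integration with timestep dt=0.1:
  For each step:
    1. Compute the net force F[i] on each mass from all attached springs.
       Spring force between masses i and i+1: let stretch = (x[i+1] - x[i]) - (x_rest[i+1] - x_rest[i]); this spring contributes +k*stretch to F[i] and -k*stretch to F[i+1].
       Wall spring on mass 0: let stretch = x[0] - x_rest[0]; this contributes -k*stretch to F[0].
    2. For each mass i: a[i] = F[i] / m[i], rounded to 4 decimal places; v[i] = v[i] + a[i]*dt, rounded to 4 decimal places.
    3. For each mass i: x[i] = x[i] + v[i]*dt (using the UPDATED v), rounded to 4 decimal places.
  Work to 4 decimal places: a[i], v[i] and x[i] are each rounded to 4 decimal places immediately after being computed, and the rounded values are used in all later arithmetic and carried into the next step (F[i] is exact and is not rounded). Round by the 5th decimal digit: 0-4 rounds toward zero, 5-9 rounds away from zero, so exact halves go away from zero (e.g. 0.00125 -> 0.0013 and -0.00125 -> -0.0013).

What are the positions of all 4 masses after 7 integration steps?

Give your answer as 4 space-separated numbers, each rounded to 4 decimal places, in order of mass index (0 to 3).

Answer: 3.3575 9.7142 13.5797 17.2458

Derivation:
Step 0: x=[2.0000 9.0000 14.0000 17.0000] v=[0.0000 2.0000 0.0000 0.0000]
Step 1: x=[2.0500 9.1800 13.9800 17.0100] v=[0.5000 1.8000 -0.2000 0.1000]
Step 2: x=[2.1508 9.3367 13.9423 17.0297] v=[1.0080 1.5670 -0.3770 0.1970]
Step 3: x=[2.3020 9.4676 13.8894 17.0585] v=[1.5115 1.3090 -0.5288 0.2883]
Step 4: x=[2.5018 9.5711 13.8240 17.0956] v=[1.9979 1.0346 -0.6541 0.3714]
Step 5: x=[2.7473 9.6464 13.7488 17.1400] v=[2.4547 0.7530 -0.7522 0.4442]
Step 6: x=[3.0343 9.6937 13.6665 17.1905] v=[2.8699 0.4733 -0.8233 0.5051]
Step 7: x=[3.3575 9.7142 13.5797 17.2458] v=[3.2324 0.2046 -0.8682 0.5527]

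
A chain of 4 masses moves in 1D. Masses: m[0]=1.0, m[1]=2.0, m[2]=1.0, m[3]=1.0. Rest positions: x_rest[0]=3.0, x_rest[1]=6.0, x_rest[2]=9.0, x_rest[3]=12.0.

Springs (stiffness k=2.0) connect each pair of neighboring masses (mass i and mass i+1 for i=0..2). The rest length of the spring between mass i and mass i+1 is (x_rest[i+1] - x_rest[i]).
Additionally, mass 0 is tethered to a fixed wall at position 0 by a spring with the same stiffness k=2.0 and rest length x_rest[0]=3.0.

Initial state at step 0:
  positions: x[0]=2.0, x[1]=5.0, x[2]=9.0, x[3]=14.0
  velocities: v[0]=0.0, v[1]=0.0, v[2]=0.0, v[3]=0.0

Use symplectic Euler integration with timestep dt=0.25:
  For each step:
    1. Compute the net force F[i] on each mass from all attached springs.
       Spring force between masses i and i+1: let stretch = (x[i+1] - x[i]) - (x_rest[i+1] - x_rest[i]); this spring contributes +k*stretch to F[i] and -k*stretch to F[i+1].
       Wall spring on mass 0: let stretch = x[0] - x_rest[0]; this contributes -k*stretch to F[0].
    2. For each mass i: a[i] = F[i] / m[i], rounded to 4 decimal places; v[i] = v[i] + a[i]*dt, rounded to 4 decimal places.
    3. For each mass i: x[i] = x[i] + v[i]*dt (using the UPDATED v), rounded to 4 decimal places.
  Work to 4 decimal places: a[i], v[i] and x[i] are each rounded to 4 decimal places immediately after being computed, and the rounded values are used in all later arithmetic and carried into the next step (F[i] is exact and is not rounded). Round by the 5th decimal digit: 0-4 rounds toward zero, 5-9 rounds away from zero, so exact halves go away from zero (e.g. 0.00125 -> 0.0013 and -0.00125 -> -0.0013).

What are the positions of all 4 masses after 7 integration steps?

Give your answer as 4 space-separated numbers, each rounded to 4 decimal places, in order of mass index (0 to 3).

Step 0: x=[2.0000 5.0000 9.0000 14.0000] v=[0.0000 0.0000 0.0000 0.0000]
Step 1: x=[2.1250 5.0625 9.1250 13.7500] v=[0.5000 0.2500 0.5000 -1.0000]
Step 2: x=[2.3516 5.1953 9.3203 13.2969] v=[0.9063 0.5313 0.7813 -1.8125]
Step 3: x=[2.6397 5.4082 9.4971 12.7217] v=[1.1524 0.8516 0.7071 -2.3008]
Step 4: x=[2.9439 5.7036 9.5659 12.1184] v=[1.2168 1.1817 0.2750 -2.4131]
Step 5: x=[3.2251 6.0680 9.4709 11.5711] v=[1.1247 1.4574 -0.3799 -2.1894]
Step 6: x=[3.4585 6.4674 9.2131 11.1362] v=[0.9336 1.5974 -1.0313 -1.7395]
Step 7: x=[3.6357 6.8503 8.8525 10.8359] v=[0.7088 1.5316 -1.4426 -1.2011]

Answer: 3.6357 6.8503 8.8525 10.8359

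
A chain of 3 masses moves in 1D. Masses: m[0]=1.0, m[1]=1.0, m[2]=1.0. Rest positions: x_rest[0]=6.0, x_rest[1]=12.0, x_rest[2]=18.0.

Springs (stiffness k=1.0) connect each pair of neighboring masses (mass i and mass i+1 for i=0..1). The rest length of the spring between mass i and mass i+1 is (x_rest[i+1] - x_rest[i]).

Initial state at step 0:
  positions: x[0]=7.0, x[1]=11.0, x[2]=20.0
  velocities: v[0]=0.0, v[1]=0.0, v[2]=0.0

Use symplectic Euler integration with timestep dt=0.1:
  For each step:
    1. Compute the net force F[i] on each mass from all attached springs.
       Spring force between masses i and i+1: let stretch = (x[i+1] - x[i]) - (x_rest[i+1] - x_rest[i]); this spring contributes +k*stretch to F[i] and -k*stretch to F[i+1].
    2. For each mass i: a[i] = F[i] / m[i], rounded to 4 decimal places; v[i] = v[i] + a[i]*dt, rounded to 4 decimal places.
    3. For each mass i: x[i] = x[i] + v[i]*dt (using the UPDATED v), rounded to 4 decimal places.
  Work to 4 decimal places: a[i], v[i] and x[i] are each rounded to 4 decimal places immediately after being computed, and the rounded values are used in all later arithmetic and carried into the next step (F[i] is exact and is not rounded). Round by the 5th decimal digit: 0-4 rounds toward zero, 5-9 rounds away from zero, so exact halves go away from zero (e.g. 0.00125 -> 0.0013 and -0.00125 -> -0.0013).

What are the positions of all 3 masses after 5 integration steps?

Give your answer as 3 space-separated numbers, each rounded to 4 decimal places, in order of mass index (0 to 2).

Step 0: x=[7.0000 11.0000 20.0000] v=[0.0000 0.0000 0.0000]
Step 1: x=[6.9800 11.0500 19.9700] v=[-0.2000 0.5000 -0.3000]
Step 2: x=[6.9407 11.1485 19.9108] v=[-0.3930 0.9850 -0.5920]
Step 3: x=[6.8835 11.2926 19.8240] v=[-0.5722 1.4405 -0.8682]
Step 4: x=[6.8104 11.4779 19.7119] v=[-0.7313 1.8527 -1.1213]
Step 5: x=[6.7239 11.6988 19.5774] v=[-0.8646 2.2094 -1.3447]

Answer: 6.7239 11.6988 19.5774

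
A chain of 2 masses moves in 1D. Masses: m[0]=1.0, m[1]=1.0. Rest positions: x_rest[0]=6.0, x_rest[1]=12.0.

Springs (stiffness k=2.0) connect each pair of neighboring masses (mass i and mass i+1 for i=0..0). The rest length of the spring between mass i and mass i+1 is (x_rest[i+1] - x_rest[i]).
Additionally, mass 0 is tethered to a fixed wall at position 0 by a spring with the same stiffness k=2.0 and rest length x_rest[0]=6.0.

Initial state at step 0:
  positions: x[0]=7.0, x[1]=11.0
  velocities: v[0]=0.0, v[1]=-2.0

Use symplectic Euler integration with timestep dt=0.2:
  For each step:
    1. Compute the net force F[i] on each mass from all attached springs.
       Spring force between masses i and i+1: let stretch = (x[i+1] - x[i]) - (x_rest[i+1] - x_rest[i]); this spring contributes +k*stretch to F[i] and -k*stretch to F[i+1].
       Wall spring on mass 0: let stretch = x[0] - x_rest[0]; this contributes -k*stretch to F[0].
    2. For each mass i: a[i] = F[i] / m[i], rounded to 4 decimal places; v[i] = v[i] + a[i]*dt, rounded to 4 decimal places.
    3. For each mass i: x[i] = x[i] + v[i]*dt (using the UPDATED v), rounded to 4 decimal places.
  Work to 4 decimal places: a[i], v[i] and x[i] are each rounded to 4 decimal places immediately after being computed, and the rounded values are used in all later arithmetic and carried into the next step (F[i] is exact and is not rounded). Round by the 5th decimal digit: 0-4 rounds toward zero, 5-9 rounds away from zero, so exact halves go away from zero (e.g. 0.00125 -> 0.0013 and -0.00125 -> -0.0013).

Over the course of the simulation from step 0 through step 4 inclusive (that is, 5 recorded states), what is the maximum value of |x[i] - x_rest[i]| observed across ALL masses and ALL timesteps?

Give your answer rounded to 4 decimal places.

Answer: 1.3200

Derivation:
Step 0: x=[7.0000 11.0000] v=[0.0000 -2.0000]
Step 1: x=[6.7600 10.7600] v=[-1.2000 -1.2000]
Step 2: x=[6.2992 10.6800] v=[-2.3040 -0.4000]
Step 3: x=[5.6849 10.7295] v=[-3.0714 0.2477]
Step 4: x=[5.0194 10.8555] v=[-3.3275 0.6299]
Max displacement = 1.3200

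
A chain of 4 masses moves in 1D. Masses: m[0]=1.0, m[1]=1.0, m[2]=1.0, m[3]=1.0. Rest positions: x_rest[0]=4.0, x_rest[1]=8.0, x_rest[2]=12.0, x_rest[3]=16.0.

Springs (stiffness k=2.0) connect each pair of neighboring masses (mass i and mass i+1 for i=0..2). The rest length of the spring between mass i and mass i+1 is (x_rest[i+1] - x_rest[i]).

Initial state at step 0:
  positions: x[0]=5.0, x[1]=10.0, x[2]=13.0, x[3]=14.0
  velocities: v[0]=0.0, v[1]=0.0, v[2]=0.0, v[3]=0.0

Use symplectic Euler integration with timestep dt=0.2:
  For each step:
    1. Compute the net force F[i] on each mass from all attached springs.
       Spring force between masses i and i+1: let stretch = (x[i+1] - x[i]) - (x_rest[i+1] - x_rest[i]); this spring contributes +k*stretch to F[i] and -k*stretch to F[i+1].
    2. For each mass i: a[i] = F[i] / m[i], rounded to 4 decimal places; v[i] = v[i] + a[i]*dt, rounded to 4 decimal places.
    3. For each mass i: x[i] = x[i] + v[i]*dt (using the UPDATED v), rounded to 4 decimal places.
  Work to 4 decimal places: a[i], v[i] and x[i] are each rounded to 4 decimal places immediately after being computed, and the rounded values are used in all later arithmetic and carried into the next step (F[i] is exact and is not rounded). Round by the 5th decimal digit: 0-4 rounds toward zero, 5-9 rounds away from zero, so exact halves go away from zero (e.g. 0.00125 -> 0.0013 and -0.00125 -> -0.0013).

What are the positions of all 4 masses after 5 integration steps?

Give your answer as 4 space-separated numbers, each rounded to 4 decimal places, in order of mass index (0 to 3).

Answer: 5.6104 8.2155 11.5588 16.6154

Derivation:
Step 0: x=[5.0000 10.0000 13.0000 14.0000] v=[0.0000 0.0000 0.0000 0.0000]
Step 1: x=[5.0800 9.8400 12.8400 14.2400] v=[0.4000 -0.8000 -0.8000 1.2000]
Step 2: x=[5.2208 9.5392 12.5520 14.6880] v=[0.7040 -1.5040 -1.4400 2.2400]
Step 3: x=[5.3871 9.1340 12.1939 15.2851] v=[0.8314 -2.0262 -1.7907 2.9856]
Step 4: x=[5.5331 8.6738 11.8383 15.9549] v=[0.7302 -2.3010 -1.7782 3.3491]
Step 5: x=[5.6104 8.2155 11.5588 16.6154] v=[0.3865 -2.2915 -1.3974 3.3025]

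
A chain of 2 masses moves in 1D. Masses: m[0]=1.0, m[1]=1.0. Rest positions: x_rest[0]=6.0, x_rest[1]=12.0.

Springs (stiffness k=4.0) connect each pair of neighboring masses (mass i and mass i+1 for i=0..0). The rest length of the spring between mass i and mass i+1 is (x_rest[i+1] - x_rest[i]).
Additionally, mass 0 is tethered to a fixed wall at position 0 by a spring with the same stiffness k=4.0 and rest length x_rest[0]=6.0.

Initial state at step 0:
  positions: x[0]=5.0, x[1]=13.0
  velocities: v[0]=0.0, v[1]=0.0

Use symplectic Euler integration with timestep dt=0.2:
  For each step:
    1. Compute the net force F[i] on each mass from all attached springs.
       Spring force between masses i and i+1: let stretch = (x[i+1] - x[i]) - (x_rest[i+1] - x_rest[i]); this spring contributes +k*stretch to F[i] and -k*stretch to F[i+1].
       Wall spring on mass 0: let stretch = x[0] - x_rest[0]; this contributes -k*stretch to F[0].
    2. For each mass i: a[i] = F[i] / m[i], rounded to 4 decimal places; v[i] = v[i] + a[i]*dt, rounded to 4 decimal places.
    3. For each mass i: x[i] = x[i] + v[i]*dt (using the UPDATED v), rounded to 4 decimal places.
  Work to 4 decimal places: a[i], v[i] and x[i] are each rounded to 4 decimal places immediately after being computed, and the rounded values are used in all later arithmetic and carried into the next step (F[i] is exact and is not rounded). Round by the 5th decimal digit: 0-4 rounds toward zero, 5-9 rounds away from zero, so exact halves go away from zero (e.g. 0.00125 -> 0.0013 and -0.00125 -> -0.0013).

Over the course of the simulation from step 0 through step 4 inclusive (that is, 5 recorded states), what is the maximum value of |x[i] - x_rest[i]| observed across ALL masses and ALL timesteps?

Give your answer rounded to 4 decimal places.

Step 0: x=[5.0000 13.0000] v=[0.0000 0.0000]
Step 1: x=[5.4800 12.6800] v=[2.4000 -1.6000]
Step 2: x=[6.2352 12.1680] v=[3.7760 -2.5600]
Step 3: x=[6.9420 11.6668] v=[3.5341 -2.5062]
Step 4: x=[7.2941 11.3696] v=[1.7603 -1.4860]
Max displacement = 1.2941

Answer: 1.2941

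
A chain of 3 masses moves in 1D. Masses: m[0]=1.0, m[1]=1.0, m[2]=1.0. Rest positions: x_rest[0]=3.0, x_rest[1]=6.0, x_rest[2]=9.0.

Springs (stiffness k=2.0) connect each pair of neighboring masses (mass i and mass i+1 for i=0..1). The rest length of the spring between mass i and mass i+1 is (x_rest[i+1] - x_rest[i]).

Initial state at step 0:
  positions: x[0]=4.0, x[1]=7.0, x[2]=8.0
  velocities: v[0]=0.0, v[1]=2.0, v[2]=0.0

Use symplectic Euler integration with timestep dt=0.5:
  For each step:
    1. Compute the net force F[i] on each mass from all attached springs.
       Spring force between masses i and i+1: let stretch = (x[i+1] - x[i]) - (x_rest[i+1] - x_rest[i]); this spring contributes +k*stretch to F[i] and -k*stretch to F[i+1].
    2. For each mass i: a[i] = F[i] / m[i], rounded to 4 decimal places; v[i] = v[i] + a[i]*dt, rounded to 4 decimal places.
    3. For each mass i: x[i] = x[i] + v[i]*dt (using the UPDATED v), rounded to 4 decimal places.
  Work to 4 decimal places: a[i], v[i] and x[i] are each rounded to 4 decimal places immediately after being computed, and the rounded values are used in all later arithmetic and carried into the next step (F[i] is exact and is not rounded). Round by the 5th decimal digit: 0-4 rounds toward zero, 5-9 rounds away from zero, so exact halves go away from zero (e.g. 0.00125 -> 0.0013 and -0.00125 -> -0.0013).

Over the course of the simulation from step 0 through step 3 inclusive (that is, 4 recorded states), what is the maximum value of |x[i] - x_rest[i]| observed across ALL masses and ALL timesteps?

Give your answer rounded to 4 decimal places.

Step 0: x=[4.0000 7.0000 8.0000] v=[0.0000 2.0000 0.0000]
Step 1: x=[4.0000 7.0000 9.0000] v=[0.0000 0.0000 2.0000]
Step 2: x=[4.0000 6.5000 10.5000] v=[0.0000 -1.0000 3.0000]
Step 3: x=[3.7500 6.7500 11.5000] v=[-0.5000 0.5000 2.0000]
Max displacement = 2.5000

Answer: 2.5000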